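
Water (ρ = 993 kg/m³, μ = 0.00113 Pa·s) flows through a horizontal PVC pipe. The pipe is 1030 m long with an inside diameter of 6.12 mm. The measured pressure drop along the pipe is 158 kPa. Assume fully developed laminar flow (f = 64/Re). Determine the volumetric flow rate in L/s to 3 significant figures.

For laminar flow, f = 64/Re with Re = ρVD/μ, so Darcy-Weisbach reduces to ΔP = 32μLV/D². Solving for V: V = ΔP·D²/(32μL) = 1.58e+05·(0.00612)²/(32·0.00113·1030) = 0.1589 m/s.
Check: Re = ρVD/μ = 993·0.1589·0.00612/0.00113 = 854.5 < 2300, so the laminar assumption holds.
Q = V·A = 0.1589·(π/4·0.00612²) = 4.674e-06 m³/s = 0.00467 L/s.

Q ≈ 0.00467 L/s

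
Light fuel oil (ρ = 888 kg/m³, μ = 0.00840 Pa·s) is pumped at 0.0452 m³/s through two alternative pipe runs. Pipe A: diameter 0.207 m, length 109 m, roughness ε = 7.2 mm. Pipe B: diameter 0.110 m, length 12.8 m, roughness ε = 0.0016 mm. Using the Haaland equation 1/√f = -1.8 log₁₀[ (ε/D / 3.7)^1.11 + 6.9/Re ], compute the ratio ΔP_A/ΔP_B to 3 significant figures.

ΔP_A/ΔP_B ≈ 1.10

Pipe A: V = Q/A = 0.0452/0.03365 = 1.343 m/s; Re = 2.939e+04; ε/D = 0.0348; Haaland → f = 0.06195; ΔP_A = f(L/D)(ρV²/2) = 2.613e+04 Pa.
Pipe B: V = Q/A = 0.0452/0.009503 = 4.756 m/s; Re = 5.531e+04; ε/D = 1.45e-05; Haaland → f = 0.02029; ΔP_B = f(L/D)(ρV²/2) = 2.371e+04 Pa.
ΔP_A/ΔP_B = 2.613e+04/2.371e+04 = 1.10.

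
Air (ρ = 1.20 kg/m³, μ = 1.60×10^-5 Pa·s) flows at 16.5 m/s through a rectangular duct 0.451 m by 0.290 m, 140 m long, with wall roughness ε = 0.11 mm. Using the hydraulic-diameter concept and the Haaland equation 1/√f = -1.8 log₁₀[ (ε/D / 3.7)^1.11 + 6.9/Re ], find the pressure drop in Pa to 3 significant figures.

Hydraulic diameter D_h = 4A/P = 4·(0.451·0.29)/(2·(0.451+0.29)) = 0.5232/1.482 = 0.353 m.
Re = ρVD_h/μ = 1.2·16.5·0.353/1.6e-05 = 4.368e+05.
ε/D_h = 0.00011/0.353 = 0.000312; Haaland gives 1/√f = -1.8 log₁₀[3e-05+1.58e-05] = 7.81, so f = 0.01639.
ΔP = f(L/D_h)(ρV²/2) = 0.01639·140/0.353·163.3 = 1062 Pa.

ΔP ≈ 1060 Pa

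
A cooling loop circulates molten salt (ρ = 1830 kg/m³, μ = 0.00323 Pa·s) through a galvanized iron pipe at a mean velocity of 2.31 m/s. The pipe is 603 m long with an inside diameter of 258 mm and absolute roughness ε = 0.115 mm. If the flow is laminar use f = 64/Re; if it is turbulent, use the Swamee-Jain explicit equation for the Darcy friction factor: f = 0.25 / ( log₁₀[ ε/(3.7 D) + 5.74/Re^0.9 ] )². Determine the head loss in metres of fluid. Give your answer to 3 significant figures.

h_f ≈ 11.3 m

Reynolds number Re = ρVD/μ = 1830 · 2.31 · 0.258 / 0.00323 = 3.377e+05.
Re > 4000 → turbulent. Relative roughness ε/D = 0.000115/0.258 = 0.000446. Swamee-Jain: f = 0.25/(log₁₀[0.000446/3.7 + 5.74/3.377e+05^0.9])² = 0.25/(log₁₀[0.00012 + 6.07e-05])² = 0.25/(-3.742)² = 0.01785.
Darcy-Weisbach: ΔP = f(L/D)(ρV²/2) = 0.01785·(603/0.258)·(1830·2.31²/2) = 0.01785·2337·4883 = 2.038e+05 Pa.
Head loss h_f = ΔP/(ρg) = 2.038e+05/(1830·9.81) = 11.3 m.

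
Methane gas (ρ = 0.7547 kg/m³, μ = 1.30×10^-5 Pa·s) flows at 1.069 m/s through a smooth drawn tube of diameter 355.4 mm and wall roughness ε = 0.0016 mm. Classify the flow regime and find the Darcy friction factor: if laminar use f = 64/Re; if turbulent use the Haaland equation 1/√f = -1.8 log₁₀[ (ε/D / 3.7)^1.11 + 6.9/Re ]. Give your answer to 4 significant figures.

Re = ρVD/μ = 0.7547·1.069·0.3554/1.3e-05 = 2.206e+04.
Re > 4000 → turbulent. ε/D = 1.6e-06/0.3554 = 4.5e-06; Haaland: 1/√f = -1.8 log₁₀[2.72e-07 + 0.000313] = 6.308, so f = 0.02513.

f ≈ 0.02513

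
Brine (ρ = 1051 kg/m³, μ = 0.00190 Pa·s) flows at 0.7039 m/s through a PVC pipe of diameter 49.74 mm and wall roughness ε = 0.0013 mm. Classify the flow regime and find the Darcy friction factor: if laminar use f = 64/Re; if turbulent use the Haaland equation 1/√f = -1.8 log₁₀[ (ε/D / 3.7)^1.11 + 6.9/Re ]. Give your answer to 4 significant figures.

f ≈ 0.02599

Re = ρVD/μ = 1051·0.7039·0.04974/0.0019 = 1.937e+04.
Re > 4000 → turbulent. ε/D = 1.3e-06/0.04974 = 2.61e-05; Haaland: 1/√f = -1.8 log₁₀[1.92e-06 + 0.000356] = 6.203, so f = 0.02599.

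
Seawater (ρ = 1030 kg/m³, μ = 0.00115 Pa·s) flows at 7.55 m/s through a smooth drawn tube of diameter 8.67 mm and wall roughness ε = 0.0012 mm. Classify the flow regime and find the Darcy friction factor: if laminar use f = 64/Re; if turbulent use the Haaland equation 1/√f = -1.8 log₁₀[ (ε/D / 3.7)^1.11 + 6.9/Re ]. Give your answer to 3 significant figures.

Re = ρVD/μ = 1030·7.55·0.00867/0.00115 = 5.863e+04.
Re > 4000 → turbulent. ε/D = 1.2e-06/0.00867 = 0.000138; Haaland: 1/√f = -1.8 log₁₀[1.22e-05 + 0.000118] = 6.996, so f = 0.02043.

f ≈ 0.0204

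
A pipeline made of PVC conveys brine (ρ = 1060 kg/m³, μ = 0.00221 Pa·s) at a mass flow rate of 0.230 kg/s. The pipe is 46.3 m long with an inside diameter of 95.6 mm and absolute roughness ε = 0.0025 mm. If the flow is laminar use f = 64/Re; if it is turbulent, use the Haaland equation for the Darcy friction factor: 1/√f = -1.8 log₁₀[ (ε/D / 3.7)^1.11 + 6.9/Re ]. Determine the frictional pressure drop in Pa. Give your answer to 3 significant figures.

A = πD²/4 = π(0.0956)²/4 = 0.007178 m²; mean velocity V = ṁ/(ρA) = 0.23/(1060 · 0.007178) = 0.03023 m/s.
Reynolds number Re = ρVD/μ = 1060 · 0.03023 · 0.0956 / 0.00221 = 1386.
Re < 2300 → laminar flow, so f = 64/Re = 64/1386 = 0.04617 (the turbulent correlation is not needed).
Darcy-Weisbach: ΔP = f(L/D)(ρV²/2) = 0.04617·(46.3/0.0956)·(1060·0.03023²/2) = 0.04617·484.3·0.4843 = 10.83 Pa.

ΔP ≈ 10.8 Pa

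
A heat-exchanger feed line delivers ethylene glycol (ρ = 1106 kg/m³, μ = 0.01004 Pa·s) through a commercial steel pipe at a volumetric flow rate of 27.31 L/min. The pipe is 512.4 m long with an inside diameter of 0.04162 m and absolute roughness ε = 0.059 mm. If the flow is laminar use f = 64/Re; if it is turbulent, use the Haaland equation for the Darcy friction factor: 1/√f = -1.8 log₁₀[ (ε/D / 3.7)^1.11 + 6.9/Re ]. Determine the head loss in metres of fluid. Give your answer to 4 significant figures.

h_f ≈ 2.930 m

Q = 27.31 L/min = 27.31/60000 = 0.0004552 m³/s.
Cross-sectional area A = πD²/4 = π(0.04162)²/4 = 0.00136 m²; mean velocity V = Q/A = 0.0004552/0.00136 = 0.3346 m/s.
Reynolds number Re = ρVD/μ = 1106 · 0.3346 · 0.04162 / 0.01 = 1534.
Re < 2300 → laminar flow, so f = 64/Re = 64/1534 = 0.04172 (the turbulent correlation is not needed).
Darcy-Weisbach: ΔP = f(L/D)(ρV²/2) = 0.04172·(512.4/0.04162)·(1106·0.3346²/2) = 0.04172·1.231e+04·61.9 = 3.18e+04 Pa.
Head loss h_f = ΔP/(ρg) = 3.18e+04/(1106·9.81) = 2.930 m.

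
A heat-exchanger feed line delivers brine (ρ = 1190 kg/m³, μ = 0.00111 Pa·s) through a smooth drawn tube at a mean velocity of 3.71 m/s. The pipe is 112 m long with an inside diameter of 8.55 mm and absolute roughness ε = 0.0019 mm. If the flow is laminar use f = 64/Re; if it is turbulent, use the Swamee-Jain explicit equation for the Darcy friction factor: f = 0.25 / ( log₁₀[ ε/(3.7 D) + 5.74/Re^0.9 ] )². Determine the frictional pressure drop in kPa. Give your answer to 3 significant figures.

ΔP ≈ 2510 kPa

Reynolds number Re = ρVD/μ = 1190 · 3.71 · 0.00855 / 0.00111 = 3.401e+04.
Re > 4000 → turbulent. Relative roughness ε/D = 1.9e-06/0.00855 = 0.000222. Swamee-Jain: f = 0.25/(log₁₀[0.000222/3.7 + 5.74/3.401e+04^0.9])² = 0.25/(log₁₀[6.01e-05 + 0.000479])² = 0.25/(-3.268)² = 0.02341.
Darcy-Weisbach: ΔP = f(L/D)(ρV²/2) = 0.02341·(112/0.00855)·(1190·3.71²/2) = 0.02341·1.31e+04·8190 = 2.511e+06 Pa.
ΔP = 2.511e+06 Pa = 2510 kPa.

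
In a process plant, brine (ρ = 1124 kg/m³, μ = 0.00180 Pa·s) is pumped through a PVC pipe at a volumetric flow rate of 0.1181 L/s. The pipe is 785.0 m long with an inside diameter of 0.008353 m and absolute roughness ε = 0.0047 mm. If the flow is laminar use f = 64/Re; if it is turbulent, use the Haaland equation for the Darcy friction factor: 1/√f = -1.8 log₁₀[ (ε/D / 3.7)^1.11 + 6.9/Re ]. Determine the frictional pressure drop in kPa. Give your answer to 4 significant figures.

Q = 0.1181 L/s = 0.1181/1000 = 0.0001181 m³/s.
Cross-sectional area A = πD²/4 = π(0.008353)²/4 = 5.48e-05 m²; mean velocity V = Q/A = 0.0001181/5.48e-05 = 2.155 m/s.
Reynolds number Re = ρVD/μ = 1124 · 2.155 · 0.008353 / 0.0018 = 1.124e+04.
Re > 4000 → turbulent. Relative roughness ε/D = 4.7e-06/0.008353 = 0.000563. Haaland: 1/√f = -1.8 log₁₀[(0.000563/3.7)^1.11 + 6.9/1.124e+04] = -1.8 log₁₀[5.78e-05 + 0.000614] = 5.711, so f = 0.03066.
Darcy-Weisbach: ΔP = f(L/D)(ρV²/2) = 0.03066·(785/0.008353)·(1124·2.155²/2) = 0.03066·9.398e+04·2610 = 7.521e+06 Pa.
ΔP = 7.521e+06 Pa = 7521 kPa.

ΔP ≈ 7521 kPa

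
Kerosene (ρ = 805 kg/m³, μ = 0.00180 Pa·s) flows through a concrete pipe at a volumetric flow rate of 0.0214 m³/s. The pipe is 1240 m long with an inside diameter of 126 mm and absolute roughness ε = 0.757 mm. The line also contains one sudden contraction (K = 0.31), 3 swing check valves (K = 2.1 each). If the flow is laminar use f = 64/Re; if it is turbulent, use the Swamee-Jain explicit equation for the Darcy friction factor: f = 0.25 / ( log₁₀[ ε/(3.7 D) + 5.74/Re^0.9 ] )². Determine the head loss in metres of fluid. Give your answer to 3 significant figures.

Cross-sectional area A = πD²/4 = π(0.126)²/4 = 0.01247 m²; mean velocity V = Q/A = 0.0214/0.01247 = 1.716 m/s.
Reynolds number Re = ρVD/μ = 805 · 1.716 · 0.126 / 0.0018 = 9.671e+04.
Re > 4000 → turbulent. Relative roughness ε/D = 0.000757/0.126 = 0.00601. Swamee-Jain: f = 0.25/(log₁₀[0.00601/3.7 + 5.74/9.671e+04^0.9])² = 0.25/(log₁₀[0.00162 + 0.000187])² = 0.25/(-2.742)² = 0.03325.
Total minor-loss coefficient ΣK = 1·0.31 + 3·2.1 = 6.61.
ΔP = [f·L/D + ΣK]·(ρV²/2) = [0.03325·1240/0.126 + 6.61]·(805·1.716²/2) = [327.2 + 6.61]·1186 = 3.958e+05 Pa.
Head loss h_f = ΔP/(ρg) = 3.958e+05/(805·9.81) = 50.1 m.

h_f ≈ 50.1 m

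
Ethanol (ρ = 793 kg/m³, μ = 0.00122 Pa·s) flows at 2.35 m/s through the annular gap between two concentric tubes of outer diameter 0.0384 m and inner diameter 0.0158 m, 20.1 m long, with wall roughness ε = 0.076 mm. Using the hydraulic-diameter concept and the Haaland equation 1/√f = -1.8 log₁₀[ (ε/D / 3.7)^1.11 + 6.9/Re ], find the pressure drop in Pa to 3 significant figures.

Hydraulic diameter D_h = 4A/P = D_o - D_i = 0.0384 - 0.0158 = 0.0226 m.
Re = ρVD_h/μ = 793·2.35·0.0226/0.00122 = 3.452e+04.
ε/D_h = 7.6e-05/0.0226 = 0.00336; Haaland gives 1/√f = -1.8 log₁₀[0.000421+0.0002] = 5.773, so f = 0.03001.
ΔP = f(L/D_h)(ρV²/2) = 0.03001·20.1/0.0226·2190 = 5.843e+04 Pa.

ΔP ≈ 58400 Pa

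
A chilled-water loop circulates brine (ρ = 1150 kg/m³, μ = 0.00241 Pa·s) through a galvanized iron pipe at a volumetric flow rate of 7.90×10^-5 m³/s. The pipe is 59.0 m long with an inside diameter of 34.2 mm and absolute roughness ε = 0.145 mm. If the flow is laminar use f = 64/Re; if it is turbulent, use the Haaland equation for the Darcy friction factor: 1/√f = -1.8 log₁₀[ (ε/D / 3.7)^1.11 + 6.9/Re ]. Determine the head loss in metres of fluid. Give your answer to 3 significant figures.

Cross-sectional area A = πD²/4 = π(0.0342)²/4 = 0.0009186 m²; mean velocity V = Q/A = 7.9e-05/0.0009186 = 0.086 m/s.
Reynolds number Re = ρVD/μ = 1150 · 0.086 · 0.0342 / 0.00241 = 1403.
Re < 2300 → laminar flow, so f = 64/Re = 64/1403 = 0.0456 (the turbulent correlation is not needed).
Darcy-Weisbach: ΔP = f(L/D)(ρV²/2) = 0.0456·(59/0.0342)·(1150·0.086²/2) = 0.0456·1725·4.252 = 334.5 Pa.
Head loss h_f = ΔP/(ρg) = 334.5/(1150·9.81) = 0.0297 m.

h_f ≈ 0.0297 m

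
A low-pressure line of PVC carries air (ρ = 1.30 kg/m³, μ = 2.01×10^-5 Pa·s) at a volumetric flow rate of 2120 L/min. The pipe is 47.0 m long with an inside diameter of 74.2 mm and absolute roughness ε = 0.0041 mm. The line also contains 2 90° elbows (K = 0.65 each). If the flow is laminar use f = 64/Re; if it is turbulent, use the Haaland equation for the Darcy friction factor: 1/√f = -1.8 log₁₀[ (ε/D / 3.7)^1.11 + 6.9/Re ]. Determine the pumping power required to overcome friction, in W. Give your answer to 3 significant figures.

Q = 2120 L/min = 2120/60000 = 0.03533 m³/s.
Cross-sectional area A = πD²/4 = π(0.0742)²/4 = 0.004324 m²; mean velocity V = Q/A = 0.03533/0.004324 = 8.171 m/s.
Reynolds number Re = ρVD/μ = 1.3 · 8.171 · 0.0742 / 2.01e-05 = 3.921e+04.
Re > 4000 → turbulent. Relative roughness ε/D = 4.1e-06/0.0742 = 5.53e-05. Haaland: 1/√f = -1.8 log₁₀[(5.53e-05/3.7)^1.11 + 6.9/3.921e+04] = -1.8 log₁₀[4.4e-06 + 0.000176] = 6.739, so f = 0.02202.
Total minor-loss coefficient ΣK = 2·0.65 = 1.3.
ΔP = [f·L/D + ΣK]·(ρV²/2) = [0.02202·47/0.0742 + 1.3]·(1.3·8.171²/2) = [13.95 + 1.3]·43.4 = 661.8 Pa.
Pumping power P = QΔP = 0.03533·661.8 = 23.38 W = 23.4 W.

P ≈ 23.4 W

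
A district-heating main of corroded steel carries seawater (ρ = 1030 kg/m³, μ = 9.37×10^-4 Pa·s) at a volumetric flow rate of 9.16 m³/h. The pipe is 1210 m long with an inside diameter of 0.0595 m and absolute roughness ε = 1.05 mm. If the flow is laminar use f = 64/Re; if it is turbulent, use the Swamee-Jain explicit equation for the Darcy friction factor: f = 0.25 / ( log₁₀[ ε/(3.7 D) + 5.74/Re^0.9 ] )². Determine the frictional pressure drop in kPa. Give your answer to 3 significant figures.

Q = 9.16 m³/h = 9.16/3600 = 0.002544 m³/s.
Cross-sectional area A = πD²/4 = π(0.0595)²/4 = 0.002781 m²; mean velocity V = Q/A = 0.002544/0.002781 = 0.9151 m/s.
Reynolds number Re = ρVD/μ = 1030 · 0.9151 · 0.0595 / 0.000937 = 5.985e+04.
Re > 4000 → turbulent. Relative roughness ε/D = 0.00105/0.0595 = 0.0176. Swamee-Jain: f = 0.25/(log₁₀[0.0176/3.7 + 5.74/5.985e+04^0.9])² = 0.25/(log₁₀[0.00477 + 0.000288])² = 0.25/(-2.296)² = 0.04742.
Darcy-Weisbach: ΔP = f(L/D)(ρV²/2) = 0.04742·(1210/0.0595)·(1030·0.9151²/2) = 0.04742·2.034e+04·431.3 = 4.159e+05 Pa.
ΔP = 4.159e+05 Pa = 416 kPa.

ΔP ≈ 416 kPa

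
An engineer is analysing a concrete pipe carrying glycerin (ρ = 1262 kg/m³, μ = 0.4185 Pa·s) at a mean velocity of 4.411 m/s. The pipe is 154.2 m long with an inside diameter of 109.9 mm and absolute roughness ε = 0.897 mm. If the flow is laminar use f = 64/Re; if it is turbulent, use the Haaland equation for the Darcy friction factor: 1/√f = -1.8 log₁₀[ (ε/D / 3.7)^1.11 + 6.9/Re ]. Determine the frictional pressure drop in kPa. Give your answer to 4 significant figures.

ΔP ≈ 754.2 kPa

Reynolds number Re = ρVD/μ = 1262 · 4.411 · 0.1099 / 0.418 = 1462.
Re < 2300 → laminar flow, so f = 64/Re = 64/1462 = 0.04378 (the turbulent correlation is not needed).
Darcy-Weisbach: ΔP = f(L/D)(ρV²/2) = 0.04378·(154.2/0.1099)·(1262·4.411²/2) = 0.04378·1403·1.228e+04 = 7.542e+05 Pa.
ΔP = 7.542e+05 Pa = 754.2 kPa.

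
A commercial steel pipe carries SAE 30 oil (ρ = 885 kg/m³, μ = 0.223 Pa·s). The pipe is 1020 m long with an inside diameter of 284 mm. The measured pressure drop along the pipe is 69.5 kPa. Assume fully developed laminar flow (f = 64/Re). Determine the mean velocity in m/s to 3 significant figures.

V ≈ 0.770 m/s

For laminar flow, f = 64/Re with Re = ρVD/μ, so Darcy-Weisbach reduces to ΔP = 32μLV/D². Solving for V: V = ΔP·D²/(32μL) = 6.95e+04·(0.284)²/(32·0.223·1020) = 0.7701 m/s.
Check: Re = ρVD/μ = 885·0.7701·0.284/0.223 = 868 < 2300, so the laminar assumption holds.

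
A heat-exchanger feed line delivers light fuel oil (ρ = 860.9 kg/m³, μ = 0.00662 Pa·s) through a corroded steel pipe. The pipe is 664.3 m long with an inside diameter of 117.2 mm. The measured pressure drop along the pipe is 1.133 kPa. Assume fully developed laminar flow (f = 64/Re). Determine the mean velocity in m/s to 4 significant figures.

V ≈ 0.1106 m/s

For laminar flow, f = 64/Re with Re = ρVD/μ, so Darcy-Weisbach reduces to ΔP = 32μLV/D². Solving for V: V = ΔP·D²/(32μL) = 1133·(0.1172)²/(32·0.00662·664.3) = 0.1106 m/s.
Check: Re = ρVD/μ = 860.9·0.1106·0.1172/0.00662 = 1686 < 2300, so the laminar assumption holds.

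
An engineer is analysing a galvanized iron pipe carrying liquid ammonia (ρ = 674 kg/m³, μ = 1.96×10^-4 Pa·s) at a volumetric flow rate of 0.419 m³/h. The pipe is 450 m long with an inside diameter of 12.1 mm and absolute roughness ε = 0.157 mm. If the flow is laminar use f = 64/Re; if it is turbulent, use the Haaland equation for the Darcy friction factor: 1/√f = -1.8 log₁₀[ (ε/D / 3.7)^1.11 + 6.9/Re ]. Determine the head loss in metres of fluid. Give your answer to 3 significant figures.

h_f ≈ 82.9 m

Q = 0.419 m³/h = 0.419/3600 = 0.0001164 m³/s.
Cross-sectional area A = πD²/4 = π(0.0121)²/4 = 0.000115 m²; mean velocity V = Q/A = 0.0001164/0.000115 = 1.012 m/s.
Reynolds number Re = ρVD/μ = 674 · 1.012 · 0.0121 / 0.000196 = 4.212e+04.
Re > 4000 → turbulent. Relative roughness ε/D = 0.000157/0.0121 = 0.013. Haaland: 1/√f = -1.8 log₁₀[(0.013/3.7)^1.11 + 6.9/4.212e+04] = -1.8 log₁₀[0.00188 + 0.000164] = 4.84, so f = 0.04269.
Darcy-Weisbach: ΔP = f(L/D)(ρV²/2) = 0.04269·(450/0.0121)·(674·1.012²/2) = 0.04269·3.719e+04·345.2 = 5.481e+05 Pa.
Head loss h_f = ΔP/(ρg) = 5.481e+05/(674·9.81) = 82.9 m.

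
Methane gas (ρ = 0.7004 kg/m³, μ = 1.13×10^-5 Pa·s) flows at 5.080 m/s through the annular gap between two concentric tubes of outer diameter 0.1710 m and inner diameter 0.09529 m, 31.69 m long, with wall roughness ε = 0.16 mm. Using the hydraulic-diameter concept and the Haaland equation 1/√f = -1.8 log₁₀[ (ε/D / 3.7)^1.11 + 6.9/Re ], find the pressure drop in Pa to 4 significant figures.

ΔP ≈ 109.4 Pa

Hydraulic diameter D_h = 4A/P = D_o - D_i = 0.171 - 0.09529 = 0.07571 m.
Re = ρVD_h/μ = 0.7004·5.08·0.07571/1.13e-05 = 2.384e+04.
ε/D_h = 0.00016/0.07571 = 0.00211; Haaland gives 1/√f = -1.8 log₁₀[0.000251+0.000289] = 5.881, so f = 0.02892.
ΔP = f(L/D_h)(ρV²/2) = 0.02892·31.69/0.07571·9.037 = 109.4 Pa.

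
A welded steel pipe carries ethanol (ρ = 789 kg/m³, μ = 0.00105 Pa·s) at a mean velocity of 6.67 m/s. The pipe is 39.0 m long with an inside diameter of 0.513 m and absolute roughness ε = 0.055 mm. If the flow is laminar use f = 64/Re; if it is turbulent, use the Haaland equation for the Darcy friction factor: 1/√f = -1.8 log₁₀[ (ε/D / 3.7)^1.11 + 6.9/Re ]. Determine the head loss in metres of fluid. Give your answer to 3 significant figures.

Reynolds number Re = ρVD/μ = 789 · 6.67 · 0.513 / 0.00105 = 2.571e+06.
Re > 4000 → turbulent. Relative roughness ε/D = 5.5e-05/0.513 = 0.000107. Haaland: 1/√f = -1.8 log₁₀[(0.000107/3.7)^1.11 + 6.9/2.571e+06] = -1.8 log₁₀[9.18e-06 + 2.68e-06] = 8.866, so f = 0.01272.
Darcy-Weisbach: ΔP = f(L/D)(ρV²/2) = 0.01272·(39/0.513)·(789·6.67²/2) = 0.01272·76.02·1.755e+04 = 1.697e+04 Pa.
Head loss h_f = ΔP/(ρg) = 1.697e+04/(789·9.81) = 2.19 m.

h_f ≈ 2.19 m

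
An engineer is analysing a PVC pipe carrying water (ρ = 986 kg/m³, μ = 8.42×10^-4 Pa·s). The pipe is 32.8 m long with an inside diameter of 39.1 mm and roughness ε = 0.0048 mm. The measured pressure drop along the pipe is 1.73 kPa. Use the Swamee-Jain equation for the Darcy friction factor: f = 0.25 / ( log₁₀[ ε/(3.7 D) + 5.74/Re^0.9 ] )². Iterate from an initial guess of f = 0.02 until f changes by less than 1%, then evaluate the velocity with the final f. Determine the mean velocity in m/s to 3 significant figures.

Rearranging Darcy-Weisbach: V = √(2·ΔP·D/(f·L·ρ)). With ε/D = 4.8e-06/0.0391 = 0.000123, iterate starting from f = 0.02:
  f = 0.02 → V = √(2·1730·0.0391/(0.02·32.8·986)) = 0.4573 m/s; Re = ρVD/μ = 2.094e+04; f → 0.02583
  f = 0.02583 → V = 0.4024 m/s; Re = 1.843e+04; f → 0.02665
  f = 0.02665 → V = 0.3962 m/s; Re = 1.814e+04; f → 0.02675
Converged (Δf/f < 1%). With the final f = 0.02675: V = √(2·1730·0.0391/(0.02675·32.8·986)) = 0.3955 m/s.

V ≈ 0.395 m/s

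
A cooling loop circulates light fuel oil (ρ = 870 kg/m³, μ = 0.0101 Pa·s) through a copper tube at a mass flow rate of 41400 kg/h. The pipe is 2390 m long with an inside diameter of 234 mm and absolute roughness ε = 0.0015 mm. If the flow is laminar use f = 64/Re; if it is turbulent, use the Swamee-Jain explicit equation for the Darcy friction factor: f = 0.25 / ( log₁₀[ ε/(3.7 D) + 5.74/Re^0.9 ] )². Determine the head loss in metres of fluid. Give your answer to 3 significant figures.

ṁ = 41400 kg/h = 41400/3600 = 11.5 kg/s.
A = πD²/4 = π(0.234)²/4 = 0.04301 m²; mean velocity V = ṁ/(ρA) = 11.5/(870 · 0.04301) = 0.3074 m/s.
Reynolds number Re = ρVD/μ = 870 · 0.3074 · 0.234 / 0.0101 = 6195.
Re > 4000 → turbulent. Relative roughness ε/D = 1.5e-06/0.234 = 6.41e-06. Swamee-Jain: f = 0.25/(log₁₀[6.41e-06/3.7 + 5.74/6195^0.9])² = 0.25/(log₁₀[1.73e-06 + 0.00222])² = 0.25/(-2.654)² = 0.0355.
Darcy-Weisbach: ΔP = f(L/D)(ρV²/2) = 0.0355·(2390/0.234)·(870·0.3074²/2) = 0.0355·1.021e+04·41.1 = 1.49e+04 Pa.
Head loss h_f = ΔP/(ρg) = 1.49e+04/(870·9.81) = 1.75 m.

h_f ≈ 1.75 m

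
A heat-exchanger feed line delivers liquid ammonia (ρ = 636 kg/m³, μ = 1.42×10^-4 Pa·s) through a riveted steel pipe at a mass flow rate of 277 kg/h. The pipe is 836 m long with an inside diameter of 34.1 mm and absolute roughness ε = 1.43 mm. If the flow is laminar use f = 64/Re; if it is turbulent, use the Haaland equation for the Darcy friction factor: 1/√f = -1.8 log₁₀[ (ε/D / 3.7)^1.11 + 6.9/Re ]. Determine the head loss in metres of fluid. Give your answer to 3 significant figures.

h_f ≈ 1.48 m

ṁ = 277 kg/h = 277/3600 = 0.07694 kg/s.
A = πD²/4 = π(0.0341)²/4 = 0.0009133 m²; mean velocity V = ṁ/(ρA) = 0.07694/(636 · 0.0009133) = 0.1325 m/s.
Reynolds number Re = ρVD/μ = 636 · 0.1325 · 0.0341 / 0.000142 = 2.023e+04.
Re > 4000 → turbulent. Relative roughness ε/D = 0.00143/0.0341 = 0.0419. Haaland: 1/√f = -1.8 log₁₀[(0.0419/3.7)^1.11 + 6.9/2.023e+04] = -1.8 log₁₀[0.00692 + 0.000341] = 3.85, so f = 0.06747.
Darcy-Weisbach: ΔP = f(L/D)(ρV²/2) = 0.06747·(836/0.0341)·(636·0.1325²/2) = 0.06747·2.452e+04·5.58 = 9231 Pa.
Head loss h_f = ΔP/(ρg) = 9231/(636·9.81) = 1.48 m.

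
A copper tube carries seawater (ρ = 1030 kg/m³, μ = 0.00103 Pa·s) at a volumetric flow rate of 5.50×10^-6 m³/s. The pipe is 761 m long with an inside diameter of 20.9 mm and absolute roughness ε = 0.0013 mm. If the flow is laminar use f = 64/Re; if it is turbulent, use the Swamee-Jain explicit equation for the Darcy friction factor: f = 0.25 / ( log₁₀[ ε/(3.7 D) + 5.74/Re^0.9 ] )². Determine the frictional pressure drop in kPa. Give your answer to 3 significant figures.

ΔP ≈ 0.921 kPa

Cross-sectional area A = πD²/4 = π(0.0209)²/4 = 0.0003431 m²; mean velocity V = Q/A = 5.5e-06/0.0003431 = 0.01603 m/s.
Reynolds number Re = ρVD/μ = 1030 · 0.01603 · 0.0209 / 0.00103 = 335.1.
Re < 2300 → laminar flow, so f = 64/Re = 64/335.1 = 0.191 (the turbulent correlation is not needed).
Darcy-Weisbach: ΔP = f(L/D)(ρV²/2) = 0.191·(761/0.0209)·(1030·0.01603²/2) = 0.191·3.641e+04·0.1324 = 920.6 Pa.
ΔP = 920.6 Pa = 0.921 kPa.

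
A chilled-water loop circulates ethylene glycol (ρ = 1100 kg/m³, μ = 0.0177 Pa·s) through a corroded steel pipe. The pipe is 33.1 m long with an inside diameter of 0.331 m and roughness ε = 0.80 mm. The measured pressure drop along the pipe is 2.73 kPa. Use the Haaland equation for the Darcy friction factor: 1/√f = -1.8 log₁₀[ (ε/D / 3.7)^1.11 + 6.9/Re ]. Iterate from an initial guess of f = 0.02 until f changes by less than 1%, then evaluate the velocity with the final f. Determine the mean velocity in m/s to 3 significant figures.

V ≈ 1.31 m/s

Rearranging Darcy-Weisbach: V = √(2·ΔP·D/(f·L·ρ)). With ε/D = 0.0008/0.331 = 0.00242, iterate starting from f = 0.02:
  f = 0.02 → V = √(2·2730·0.331/(0.02·33.1·1100)) = 1.575 m/s; Re = ρVD/μ = 3.241e+04; f → 0.02839
  f = 0.02839 → V = 1.322 m/s; Re = 2.72e+04; f → 0.02898
  f = 0.02898 → V = 1.309 m/s; Re = 2.692e+04; f → 0.02902
Converged (Δf/f < 1%). With the final f = 0.02902: V = √(2·2730·0.331/(0.02902·33.1·1100)) = 1.308 m/s.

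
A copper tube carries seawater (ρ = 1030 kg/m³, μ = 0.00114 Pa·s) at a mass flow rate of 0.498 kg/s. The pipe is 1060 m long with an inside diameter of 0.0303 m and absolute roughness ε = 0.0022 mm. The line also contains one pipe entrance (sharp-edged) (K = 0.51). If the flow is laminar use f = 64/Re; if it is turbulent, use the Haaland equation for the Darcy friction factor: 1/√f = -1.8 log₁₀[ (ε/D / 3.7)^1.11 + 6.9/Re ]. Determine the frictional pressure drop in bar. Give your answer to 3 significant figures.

ΔP ≈ 2.14 bar

A = πD²/4 = π(0.0303)²/4 = 0.0007211 m²; mean velocity V = ṁ/(ρA) = 0.498/(1030 · 0.0007211) = 0.6705 m/s.
Reynolds number Re = ρVD/μ = 1030 · 0.6705 · 0.0303 / 0.00114 = 1.836e+04.
Re > 4000 → turbulent. Relative roughness ε/D = 2.2e-06/0.0303 = 7.26e-05. Haaland: 1/√f = -1.8 log₁₀[(7.26e-05/3.7)^1.11 + 6.9/1.836e+04] = -1.8 log₁₀[5.96e-06 + 0.000376] = 6.153, so f = 0.02642.
Total minor-loss coefficient ΣK = 1·0.51 = 0.51.
ΔP = [f·L/D + ΣK]·(ρV²/2) = [0.02642·1060/0.0303 + 0.51]·(1030·0.6705²/2) = [924.2 + 0.51]·231.5 = 2.141e+05 Pa.
ΔP = 2.141e+05 Pa = 2.14 bar.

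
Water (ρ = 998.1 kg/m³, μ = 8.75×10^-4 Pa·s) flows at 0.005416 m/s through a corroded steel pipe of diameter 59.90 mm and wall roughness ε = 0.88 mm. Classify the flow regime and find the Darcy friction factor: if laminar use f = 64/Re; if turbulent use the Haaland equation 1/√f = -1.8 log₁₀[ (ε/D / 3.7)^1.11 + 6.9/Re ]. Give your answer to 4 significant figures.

f ≈ 0.1729

Re = ρVD/μ = 998.1·0.005416·0.0599/0.000875 = 370.1.
Re < 2300 → laminar, so f = 64/Re = 0.1729 (roughness is irrelevant in laminar flow).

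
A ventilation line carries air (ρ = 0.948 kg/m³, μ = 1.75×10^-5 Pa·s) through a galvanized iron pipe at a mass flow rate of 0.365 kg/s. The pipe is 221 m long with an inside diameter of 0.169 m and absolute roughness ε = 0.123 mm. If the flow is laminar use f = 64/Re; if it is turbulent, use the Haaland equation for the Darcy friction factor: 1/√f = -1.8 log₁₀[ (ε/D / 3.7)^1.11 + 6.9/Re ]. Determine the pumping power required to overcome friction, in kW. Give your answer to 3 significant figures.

P ≈ 1.41 kW

A = πD²/4 = π(0.169)²/4 = 0.02243 m²; mean velocity V = ṁ/(ρA) = 0.365/(0.948 · 0.02243) = 17.16 m/s.
Reynolds number Re = ρVD/μ = 0.948 · 17.16 · 0.169 / 1.75e-05 = 1.571e+05.
Re > 4000 → turbulent. Relative roughness ε/D = 0.000123/0.169 = 0.000728. Haaland: 1/√f = -1.8 log₁₀[(0.000728/3.7)^1.11 + 6.9/1.571e+05] = -1.8 log₁₀[7.69e-05 + 4.39e-05] = 7.052, so f = 0.02011.
Darcy-Weisbach: ΔP = f(L/D)(ρV²/2) = 0.02011·(221/0.169)·(0.948·17.16²/2) = 0.02011·1308·139.6 = 3672 Pa.
Q = ṁ/ρ = 0.365/0.948 = 0.385 m³/s.
Pumping power P = QΔP = 0.385·3672 = 1414 W = 1.41 kW.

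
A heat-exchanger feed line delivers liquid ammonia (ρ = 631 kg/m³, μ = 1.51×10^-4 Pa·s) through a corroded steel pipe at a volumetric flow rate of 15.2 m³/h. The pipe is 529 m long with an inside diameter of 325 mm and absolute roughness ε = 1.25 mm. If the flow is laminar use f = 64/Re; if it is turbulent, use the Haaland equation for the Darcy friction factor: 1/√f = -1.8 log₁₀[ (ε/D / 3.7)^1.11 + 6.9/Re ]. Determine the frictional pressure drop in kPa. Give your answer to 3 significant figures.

ΔP ≈ 0.0393 kPa

Q = 15.2 m³/h = 15.2/3600 = 0.004222 m³/s.
Cross-sectional area A = πD²/4 = π(0.325)²/4 = 0.08296 m²; mean velocity V = Q/A = 0.004222/0.08296 = 0.0509 m/s.
Reynolds number Re = ρVD/μ = 631 · 0.0509 · 0.325 / 0.000151 = 6.912e+04.
Re > 4000 → turbulent. Relative roughness ε/D = 0.00125/0.325 = 0.00385. Haaland: 1/√f = -1.8 log₁₀[(0.00385/3.7)^1.11 + 6.9/6.912e+04] = -1.8 log₁₀[0.000488 + 9.98e-05] = 5.815, so f = 0.02957.
Darcy-Weisbach: ΔP = f(L/D)(ρV²/2) = 0.02957·(529/0.325)·(631·0.0509²/2) = 0.02957·1628·0.8173 = 39.34 Pa.
ΔP = 39.34 Pa = 0.0393 kPa.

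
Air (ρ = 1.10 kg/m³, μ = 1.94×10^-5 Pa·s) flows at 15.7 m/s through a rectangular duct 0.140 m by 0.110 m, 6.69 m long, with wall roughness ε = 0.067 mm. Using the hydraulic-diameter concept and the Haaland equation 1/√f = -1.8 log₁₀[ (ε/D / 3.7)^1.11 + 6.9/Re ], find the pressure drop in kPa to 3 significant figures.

ΔP ≈ 0.147 kPa

Hydraulic diameter D_h = 4A/P = 4·(0.14·0.11)/(2·(0.14+0.11)) = 0.0616/0.5 = 0.1232 m.
Re = ρVD_h/μ = 1.1·15.7·0.1232/1.94e-05 = 1.097e+05.
ε/D_h = 6.7e-05/0.1232 = 0.000544; Haaland gives 1/√f = -1.8 log₁₀[5.57e-05+6.29e-05] = 7.067, so f = 0.02002.
ΔP = f(L/D_h)(ρV²/2) = 0.02002·6.69/0.1232·135.6 = 147.4 Pa.
ΔP = 0.147 kPa.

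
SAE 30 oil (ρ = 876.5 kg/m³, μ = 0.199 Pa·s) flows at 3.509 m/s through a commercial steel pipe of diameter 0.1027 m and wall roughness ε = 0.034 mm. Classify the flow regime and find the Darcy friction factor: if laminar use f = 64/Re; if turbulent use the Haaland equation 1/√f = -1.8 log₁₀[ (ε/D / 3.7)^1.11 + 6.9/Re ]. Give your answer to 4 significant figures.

Re = ρVD/μ = 876.5·3.509·0.1027/0.199 = 1587.
Re < 2300 → laminar, so f = 64/Re = 0.04032 (roughness is irrelevant in laminar flow).

f ≈ 0.04032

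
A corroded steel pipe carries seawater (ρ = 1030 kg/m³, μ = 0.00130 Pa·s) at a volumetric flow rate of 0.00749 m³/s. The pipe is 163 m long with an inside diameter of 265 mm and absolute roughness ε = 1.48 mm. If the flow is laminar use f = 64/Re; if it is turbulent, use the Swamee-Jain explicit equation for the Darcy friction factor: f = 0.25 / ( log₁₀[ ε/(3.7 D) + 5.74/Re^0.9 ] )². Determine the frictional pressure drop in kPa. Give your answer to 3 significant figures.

Cross-sectional area A = πD²/4 = π(0.265)²/4 = 0.05515 m²; mean velocity V = Q/A = 0.00749/0.05515 = 0.1358 m/s.
Reynolds number Re = ρVD/μ = 1030 · 0.1358 · 0.265 / 0.0013 = 2.851e+04.
Re > 4000 → turbulent. Relative roughness ε/D = 0.00148/0.265 = 0.00558. Swamee-Jain: f = 0.25/(log₁₀[0.00558/3.7 + 5.74/2.851e+04^0.9])² = 0.25/(log₁₀[0.00151 + 0.000562])² = 0.25/(-2.684)² = 0.03471.
Darcy-Weisbach: ΔP = f(L/D)(ρV²/2) = 0.03471·(163/0.265)·(1030·0.1358²/2) = 0.03471·615.1·9.497 = 202.8 Pa.
ΔP = 202.8 Pa = 0.203 kPa.

ΔP ≈ 0.203 kPa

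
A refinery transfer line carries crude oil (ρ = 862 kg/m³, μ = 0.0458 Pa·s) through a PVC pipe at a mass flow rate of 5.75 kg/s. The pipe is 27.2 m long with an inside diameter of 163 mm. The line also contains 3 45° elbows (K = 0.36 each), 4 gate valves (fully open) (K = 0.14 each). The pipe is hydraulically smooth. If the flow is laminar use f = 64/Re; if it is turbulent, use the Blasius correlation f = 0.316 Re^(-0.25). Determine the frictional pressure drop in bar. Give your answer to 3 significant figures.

A = πD²/4 = π(0.163)²/4 = 0.02087 m²; mean velocity V = ṁ/(ρA) = 5.75/(862 · 0.02087) = 0.3197 m/s.
Reynolds number Re = ρVD/μ = 862 · 0.3197 · 0.163 / 0.0458 = 980.7.
Re < 2300 → laminar flow, so f = 64/Re = 64/980.7 = 0.06526 (the turbulent correlation is not needed).
Total minor-loss coefficient ΣK = 3·0.36 + 4·0.14 = 1.64.
ΔP = [f·L/D + ΣK]·(ρV²/2) = [0.06526·27.2/0.163 + 1.64]·(862·0.3197²/2) = [10.89 + 1.64]·44.04 = 551.9 Pa.
ΔP = 551.9 Pa = 0.00552 bar.

ΔP ≈ 0.00552 bar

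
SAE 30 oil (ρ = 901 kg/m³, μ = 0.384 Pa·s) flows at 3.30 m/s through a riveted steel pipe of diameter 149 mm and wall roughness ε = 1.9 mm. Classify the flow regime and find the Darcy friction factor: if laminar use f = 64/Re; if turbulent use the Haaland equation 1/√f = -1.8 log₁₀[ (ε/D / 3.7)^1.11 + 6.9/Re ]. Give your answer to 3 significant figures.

Re = ρVD/μ = 901·3.3·0.149/0.384 = 1154.
Re < 2300 → laminar, so f = 64/Re = 0.05547 (roughness is irrelevant in laminar flow).

f ≈ 0.0555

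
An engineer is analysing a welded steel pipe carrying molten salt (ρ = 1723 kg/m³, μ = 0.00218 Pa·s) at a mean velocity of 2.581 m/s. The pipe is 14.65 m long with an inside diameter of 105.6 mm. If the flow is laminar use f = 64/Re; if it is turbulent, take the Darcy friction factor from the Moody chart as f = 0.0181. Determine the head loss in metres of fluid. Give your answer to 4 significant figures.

h_f ≈ 0.8526 m

Reynolds number Re = ρVD/μ = 1723 · 2.581 · 0.1056 / 0.00218 = 2.154e+05.
Re > 4000 → turbulent; use the Moody-chart value f = 0.0181.
Darcy-Weisbach: ΔP = f(L/D)(ρV²/2) = 0.0181·(14.65/0.1056)·(1723·2.581²/2) = 0.0181·138.7·5739 = 1.441e+04 Pa.
Head loss h_f = ΔP/(ρg) = 1.441e+04/(1723·9.81) = 0.8526 m.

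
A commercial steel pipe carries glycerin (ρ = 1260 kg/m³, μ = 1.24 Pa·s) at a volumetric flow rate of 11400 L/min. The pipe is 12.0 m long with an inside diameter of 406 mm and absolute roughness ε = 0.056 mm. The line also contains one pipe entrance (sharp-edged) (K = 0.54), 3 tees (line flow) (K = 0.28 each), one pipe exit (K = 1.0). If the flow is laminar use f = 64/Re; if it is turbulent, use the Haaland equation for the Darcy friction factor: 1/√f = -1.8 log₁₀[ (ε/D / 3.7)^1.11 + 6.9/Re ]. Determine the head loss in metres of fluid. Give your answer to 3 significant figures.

Q = 11400 L/min = 11400/60000 = 0.19 m³/s.
Cross-sectional area A = πD²/4 = π(0.406)²/4 = 0.1295 m²; mean velocity V = Q/A = 0.19/0.1295 = 1.468 m/s.
Reynolds number Re = ρVD/μ = 1260 · 1.468 · 0.406 / 1.24 = 605.5.
Re < 2300 → laminar flow, so f = 64/Re = 64/605.5 = 0.1057 (the turbulent correlation is not needed).
Total minor-loss coefficient ΣK = 1·0.54 + 3·0.28 + 1·1 = 2.38.
ΔP = [f·L/D + ΣK]·(ρV²/2) = [0.1057·12/0.406 + 2.38]·(1260·1.468²/2) = [3.124 + 2.38]·1357 = 7469 Pa.
Head loss h_f = ΔP/(ρg) = 7469/(1260·9.81) = 0.604 m.

h_f ≈ 0.604 m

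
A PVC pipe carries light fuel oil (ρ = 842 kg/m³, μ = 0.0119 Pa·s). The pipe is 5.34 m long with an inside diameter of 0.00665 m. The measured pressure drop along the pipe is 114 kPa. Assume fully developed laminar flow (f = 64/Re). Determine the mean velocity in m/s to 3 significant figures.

V ≈ 2.48 m/s

For laminar flow, f = 64/Re with Re = ρVD/μ, so Darcy-Weisbach reduces to ΔP = 32μLV/D². Solving for V: V = ΔP·D²/(32μL) = 1.14e+05·(0.00665)²/(32·0.0119·5.34) = 2.479 m/s.
Check: Re = ρVD/μ = 842·2.479·0.00665/0.0119 = 1167 < 2300, so the laminar assumption holds.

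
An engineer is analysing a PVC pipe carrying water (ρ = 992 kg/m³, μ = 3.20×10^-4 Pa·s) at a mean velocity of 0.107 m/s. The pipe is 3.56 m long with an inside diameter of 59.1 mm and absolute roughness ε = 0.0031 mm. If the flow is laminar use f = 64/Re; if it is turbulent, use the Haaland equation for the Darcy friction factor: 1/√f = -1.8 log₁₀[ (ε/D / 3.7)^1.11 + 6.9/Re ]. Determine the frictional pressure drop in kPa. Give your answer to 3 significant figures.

Reynolds number Re = ρVD/μ = 992 · 0.107 · 0.0591 / 0.00032 = 1.96e+04.
Re > 4000 → turbulent. Relative roughness ε/D = 3.1e-06/0.0591 = 5.25e-05. Haaland: 1/√f = -1.8 log₁₀[(5.25e-05/3.7)^1.11 + 6.9/1.96e+04] = -1.8 log₁₀[4.15e-06 + 0.000352] = 6.207, so f = 0.02596.
Darcy-Weisbach: ΔP = f(L/D)(ρV²/2) = 0.02596·(3.56/0.0591)·(992·0.107²/2) = 0.02596·60.24·5.679 = 8.878 Pa.
ΔP = 8.878 Pa = 0.00888 kPa.

ΔP ≈ 0.00888 kPa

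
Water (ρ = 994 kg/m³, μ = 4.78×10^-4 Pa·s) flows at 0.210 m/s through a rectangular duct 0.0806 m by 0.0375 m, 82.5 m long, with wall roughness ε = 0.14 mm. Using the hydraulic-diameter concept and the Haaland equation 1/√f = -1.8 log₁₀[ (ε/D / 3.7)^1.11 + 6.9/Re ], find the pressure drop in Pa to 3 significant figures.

ΔP ≈ 1070 Pa

Hydraulic diameter D_h = 4A/P = 4·(0.0806·0.0375)/(2·(0.0806+0.0375)) = 0.01209/0.2362 = 0.05119 m.
Re = ρVD_h/μ = 994·0.21·0.05119/0.000478 = 2.235e+04.
ε/D_h = 0.00014/0.05119 = 0.00274; Haaland gives 1/√f = -1.8 log₁₀[0.000334+0.000309] = 5.745, so f = 0.0303.
ΔP = f(L/D_h)(ρV²/2) = 0.0303·82.5/0.05119·21.92 = 1070 Pa.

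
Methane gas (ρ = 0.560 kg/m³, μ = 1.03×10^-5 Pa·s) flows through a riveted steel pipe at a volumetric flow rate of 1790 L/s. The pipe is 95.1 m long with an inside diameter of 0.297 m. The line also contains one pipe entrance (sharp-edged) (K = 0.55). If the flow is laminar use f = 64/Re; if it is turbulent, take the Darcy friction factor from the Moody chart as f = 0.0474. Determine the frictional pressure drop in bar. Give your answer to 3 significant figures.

ΔP ≈ 0.0294 bar

Q = 1790 L/s = 1790/1000 = 1.79 m³/s.
Cross-sectional area A = πD²/4 = π(0.297)²/4 = 0.06928 m²; mean velocity V = Q/A = 1.79/0.06928 = 25.84 m/s.
Reynolds number Re = ρVD/μ = 0.56 · 25.84 · 0.297 / 1.03e-05 = 4.172e+05.
Re > 4000 → turbulent; use the Moody-chart value f = 0.0474.
Total minor-loss coefficient ΣK = 1·0.55 = 0.55.
ΔP = [f·L/D + ΣK]·(ρV²/2) = [0.0474·95.1/0.297 + 0.55]·(0.56·25.84²/2) = [15.18 + 0.55]·186.9 = 2940 Pa.
ΔP = 2940 Pa = 0.0294 bar.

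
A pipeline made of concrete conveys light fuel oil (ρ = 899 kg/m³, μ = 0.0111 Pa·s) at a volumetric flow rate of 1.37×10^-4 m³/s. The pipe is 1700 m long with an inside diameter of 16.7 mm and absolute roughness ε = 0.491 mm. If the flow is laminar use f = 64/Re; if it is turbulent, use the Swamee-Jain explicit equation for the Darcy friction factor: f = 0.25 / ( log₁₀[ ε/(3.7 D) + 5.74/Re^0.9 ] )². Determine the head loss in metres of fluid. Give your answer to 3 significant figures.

Cross-sectional area A = πD²/4 = π(0.0167)²/4 = 0.000219 m²; mean velocity V = Q/A = 0.000137/0.000219 = 0.6255 m/s.
Reynolds number Re = ρVD/μ = 899 · 0.6255 · 0.0167 / 0.0111 = 846.
Re < 2300 → laminar flow, so f = 64/Re = 64/846 = 0.07565 (the turbulent correlation is not needed).
Darcy-Weisbach: ΔP = f(L/D)(ρV²/2) = 0.07565·(1700/0.0167)·(899·0.6255²/2) = 0.07565·1.018e+05·175.8 = 1.354e+06 Pa.
Head loss h_f = ΔP/(ρg) = 1.354e+06/(899·9.81) = 154 m.

h_f ≈ 154 m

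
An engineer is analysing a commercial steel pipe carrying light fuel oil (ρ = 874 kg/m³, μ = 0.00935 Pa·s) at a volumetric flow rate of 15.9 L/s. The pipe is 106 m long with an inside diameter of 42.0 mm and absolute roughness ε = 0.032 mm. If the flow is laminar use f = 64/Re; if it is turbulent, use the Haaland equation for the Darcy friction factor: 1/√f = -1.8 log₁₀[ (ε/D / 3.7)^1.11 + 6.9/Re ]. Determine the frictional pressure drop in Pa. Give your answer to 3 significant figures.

ΔP ≈ 3.40×10^6 Pa

Q = 15.9 L/s = 15.9/1000 = 0.0159 m³/s.
Cross-sectional area A = πD²/4 = π(0.042)²/4 = 0.001385 m²; mean velocity V = Q/A = 0.0159/0.001385 = 11.48 m/s.
Reynolds number Re = ρVD/μ = 874 · 11.48 · 0.042 / 0.00935 = 4.506e+04.
Re > 4000 → turbulent. Relative roughness ε/D = 3.2e-05/0.042 = 0.000762. Haaland: 1/√f = -1.8 log₁₀[(0.000762/3.7)^1.11 + 6.9/4.506e+04] = -1.8 log₁₀[8.09e-05 + 0.000153] = 6.535, so f = 0.02341.
Darcy-Weisbach: ΔP = f(L/D)(ρV²/2) = 0.02341·(106/0.042)·(874·11.48²/2) = 0.02341·2524·5.756e+04 = 3.401e+06 Pa.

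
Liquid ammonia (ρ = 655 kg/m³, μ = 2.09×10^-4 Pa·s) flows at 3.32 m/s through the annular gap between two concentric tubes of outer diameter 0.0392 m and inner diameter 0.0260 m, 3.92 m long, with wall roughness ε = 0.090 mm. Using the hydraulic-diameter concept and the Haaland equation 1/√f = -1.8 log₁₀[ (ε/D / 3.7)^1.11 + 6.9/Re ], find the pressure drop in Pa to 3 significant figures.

ΔP ≈ 36500 Pa

Hydraulic diameter D_h = 4A/P = D_o - D_i = 0.0392 - 0.026 = 0.0132 m.
Re = ρVD_h/μ = 655·3.32·0.0132/0.000209 = 1.373e+05.
ε/D_h = 9e-05/0.0132 = 0.00682; Haaland gives 1/√f = -1.8 log₁₀[0.000922+5.02e-05] = 5.422, so f = 0.03401.
ΔP = f(L/D_h)(ρV²/2) = 0.03401·3.92/0.0132·3610 = 3.646e+04 Pa.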